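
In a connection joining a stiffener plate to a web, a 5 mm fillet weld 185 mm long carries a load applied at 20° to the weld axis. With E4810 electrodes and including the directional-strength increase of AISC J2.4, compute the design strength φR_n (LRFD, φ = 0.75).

φR_n ≈ 155 kN

E48XX → F_EXX = 480 MPa.
t_e = 0.707 × 5 = 3.535 mm; A_we = 3.535 × 185 = 654 mm².
Directional factor: 1.0 + 0.5 sin^1.5(20°) = 1.1.
F_nw = 0.6 × 480 × 1.1 = 316.8 MPa.
φR_n = 0.75 × 316.8 × 654 × 10⁻³ = 155.4 kN.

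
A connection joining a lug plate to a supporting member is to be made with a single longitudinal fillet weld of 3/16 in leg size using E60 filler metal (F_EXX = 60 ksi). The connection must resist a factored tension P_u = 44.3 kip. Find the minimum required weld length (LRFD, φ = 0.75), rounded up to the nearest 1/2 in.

L = 12.5 in

Throat t_e = 0.707 × 0.1875 = 0.1326 in.
φr_n = 0.75 × 0.6 × 60 × 0.1326 = 3.579 kip/in.
L_req = P_u / φr_n = 44.3 / 3.579 = 12.38 in total.
Round up → use L = 12.5 in.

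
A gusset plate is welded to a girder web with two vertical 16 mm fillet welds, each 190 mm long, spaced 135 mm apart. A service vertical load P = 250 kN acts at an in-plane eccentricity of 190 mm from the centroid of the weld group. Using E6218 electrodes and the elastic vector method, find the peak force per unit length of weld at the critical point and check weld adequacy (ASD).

f_max ≈ 2370 N/mm; NOT adequate

E62XX → F_EXX = 620 MPa.
Total weld length L_w = 380 mm. Treat welds as unit-width lines.
Polar moment about centroid: J = 2[d³/12 + d(b/2)²] = 2[190³/12 + 190×67.5²] = 2875000 mm³.
Direct shear f_v = P/L_w = 250×10³ / 380 = 657.9 N/mm (vertical).
Torsion M = P·e = 250×10³ × 190 = 47500000 N·mm.
Critical point at (x, y) = (67.5, 95) from centroid. f_tx = M·y/J = 1570 N/mm; f_ty = M·x/J = 1115 N/mm.
Resultant f_max = √[f_tx² + (f_v + f_ty)²] = √[1570² + (657.9 + 1115)²] = 2368 N/mm.
Capacity per unit length: r_n/Ω = (1/2.0) × 0.6 × 620 × (0.707 × 16) = 2104 N/mm.
2368 > 2104 → NOT adequate.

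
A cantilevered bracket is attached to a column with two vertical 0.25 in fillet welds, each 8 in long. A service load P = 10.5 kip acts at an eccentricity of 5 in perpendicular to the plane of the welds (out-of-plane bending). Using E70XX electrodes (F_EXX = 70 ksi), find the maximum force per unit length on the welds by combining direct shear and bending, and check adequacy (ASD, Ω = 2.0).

f_max ≈ 2.55 kip/in; adequate

L_w = 2 × 8 = 16 in; section modulus (unit throat) S = 2 × L²/6 = 21.33 in².
Direct shear f_v = P/L_w = 10.5/16 = 0.6562 kip/in.
Moment M = P × e = 10.5 × 5 = 52.5 kip·in; bending f_b = M/S = 2.461 kip/in.
f_max = √(f_v² + f_b²) = √(0.6562² + 2.461²) = 2.547 kip/in.
r_n/Ω = (1/2.0) × 0.6 × 70 × (0.707 × 0.25) = 3.712 kip/in → adequate.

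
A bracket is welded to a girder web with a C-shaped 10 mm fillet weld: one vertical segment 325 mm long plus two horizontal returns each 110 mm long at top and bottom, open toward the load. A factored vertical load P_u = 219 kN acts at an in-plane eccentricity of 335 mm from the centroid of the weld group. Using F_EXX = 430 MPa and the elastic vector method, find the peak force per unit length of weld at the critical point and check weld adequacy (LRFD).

f_max ≈ 1690 N/mm; NOT adequate

Total weld length L_w = 545 mm. Treat welds as unit-width lines.
Centroid: x̄ = 2×110×55 / 545 = 22.2 mm from the vertical weld.
Polar moment about centroid: J = I_x + I_y = [325³/12 + 2×110×162.5²] + [325×22.2² + 2(110³/12 + 110×32.8²)] = 9289000 mm³.
Direct shear f_v = P/L_w = 219×10³ / 545 = 401.8 N/mm (vertical).
Torsion M = P·e = 219×10³ × 335 = 73365000 N·mm.
Critical point at (x, y) = (87.8, 162.5) from centroid. f_tx = M·y/J = 1283 N/mm; f_ty = M·x/J = 693.5 N/mm.
Resultant f_max = √[f_tx² + (f_v + f_ty)²] = √[1283² + (401.8 + 693.5)²] = 1687 N/mm.
Capacity per unit length: φr_n = 0.75 × 0.6 × 430 × (0.707 × 10) = 1368 N/mm.
1687 > 1368 → NOT adequate.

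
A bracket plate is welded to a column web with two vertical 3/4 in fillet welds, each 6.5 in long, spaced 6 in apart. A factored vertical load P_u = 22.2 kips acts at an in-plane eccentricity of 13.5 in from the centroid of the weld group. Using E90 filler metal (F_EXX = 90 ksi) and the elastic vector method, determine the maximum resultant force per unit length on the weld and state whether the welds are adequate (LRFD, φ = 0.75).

f_max ≈ 9.39 kip/in; adequate

Total weld length L_w = 13 in. Treat welds as unit-width lines.
Polar moment about centroid: J = 2[d³/12 + d(b/2)²] = 2[6.5³/12 + 6.5×3²] = 162.8 in³.
Direct shear f_v = P/L_w = 22.2 / 13 = 1.708 kip/in (vertical).
Torsion M = P·e = 22.2 × 13.5 = 299.7 kip·in.
Critical point at (x, y) = (3, 3.25) from centroid. f_tx = M·y/J = 5.984 kip/in; f_ty = M·x/J = 5.524 kip/in.
Resultant f_max = √[f_tx² + (f_v + f_ty)²] = √[5.984² + (1.708 + 5.524)²] = 9.386 kip/in.
Capacity per unit length: φr_n = 0.75 × 0.6 × 90 × (0.707 × 0.75) = 21.48 kip/in.
9.386 ≤ 21.48 → adequate.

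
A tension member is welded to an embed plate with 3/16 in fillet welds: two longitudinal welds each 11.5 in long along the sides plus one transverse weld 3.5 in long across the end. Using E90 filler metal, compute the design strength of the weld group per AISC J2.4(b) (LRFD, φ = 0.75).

E90XX → F_EXX = 90 ksi.
t_e = 0.707 × 0.1875 = 0.1326 in.
R_nwl = 0.6 × 90 × 0.1326 × 23 = 164.6 kip (longitudinal, 2 welds).
R_nwt = 0.6 × 90 × 0.1326 × 3.5 = 25.05 kip (transverse, base value).
(i) R_nwl + R_nwt = 189.7 kip; (ii) 0.85 R_nwl + 1.5 R_nwt = 177.5 kip.
R_n = max = 189.7 kip [governs: (i)]; φR_n = 142.3 kip.

φR_n ≈ 142 kip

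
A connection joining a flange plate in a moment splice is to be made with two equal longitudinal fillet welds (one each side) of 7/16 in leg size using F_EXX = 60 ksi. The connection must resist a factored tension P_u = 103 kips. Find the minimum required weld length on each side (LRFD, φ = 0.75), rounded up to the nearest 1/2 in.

Throat t_e = 0.707 × 0.4375 = 0.3093 in.
φr_n = 0.75 × 0.6 × 60 × 0.3093 = 8.351 kips/in.
L_req = P_u / φr_n = 103 / 8.351 = 12.33 in total.
Per side: 12.33 / 2 = 6.167 in.
Round up → use L = 6.5 in on each side.

L = 6.5 in on each side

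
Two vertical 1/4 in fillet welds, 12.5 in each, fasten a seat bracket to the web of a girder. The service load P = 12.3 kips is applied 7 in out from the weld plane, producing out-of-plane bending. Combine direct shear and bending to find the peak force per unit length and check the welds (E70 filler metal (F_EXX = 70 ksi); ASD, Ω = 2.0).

L_w = 2 × 12.5 = 25 in; section modulus (unit throat) S = 2 × L²/6 = 52.08 in².
Direct shear f_v = P/L_w = 12.3/25 = 0.492 kip/in.
Moment M = P × e = 12.3 × 7 = 86.1 kip·in; bending f_b = M/S = 1.653 kip/in.
f_max = √(f_v² + f_b²) = √(0.492² + 1.653²) = 1.725 kip/in.
r_n/Ω = (1/2.0) × 0.6 × 70 × (0.707 × 0.25) = 3.712 kip/in → adequate.

f_max ≈ 1.72 kip/in; adequate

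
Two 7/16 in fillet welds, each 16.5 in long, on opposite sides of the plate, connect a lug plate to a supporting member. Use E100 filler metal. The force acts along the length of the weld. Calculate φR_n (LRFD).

φR_n ≈ 459 kip

E100XX → F_EXX = 100 ksi.
Effective throat t_e = 0.707 × 0.4375 = 0.3093 in.
Total length L = 33 in; A_we = 0.3093 × 33 = 10.21 in².
F_nw = 0.6 F_EXX = 0.6 × 100 = 60 ksi.
φR_n = 0.75 × 60 × 10.21 = 459.3 kip.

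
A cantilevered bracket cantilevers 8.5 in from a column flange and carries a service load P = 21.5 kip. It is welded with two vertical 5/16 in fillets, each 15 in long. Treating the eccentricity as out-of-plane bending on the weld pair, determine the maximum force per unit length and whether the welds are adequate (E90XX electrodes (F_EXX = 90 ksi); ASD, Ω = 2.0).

L_w = 2 × 15 = 30 in; section modulus (unit throat) S = 2 × L²/6 = 75 in².
Direct shear f_v = P/L_w = 21.5/30 = 0.7167 kip/in.
Moment M = P × e = 21.5 × 8.5 = 182.75 kip·in; bending f_b = M/S = 2.437 kip/in.
f_max = √(f_v² + f_b²) = √(0.7167² + 2.437²) = 2.54 kip/in.
r_n/Ω = (1/2.0) × 0.6 × 90 × (0.707 × 0.3125) = 5.965 kip/in → adequate.

f_max ≈ 2.54 kip/in; adequate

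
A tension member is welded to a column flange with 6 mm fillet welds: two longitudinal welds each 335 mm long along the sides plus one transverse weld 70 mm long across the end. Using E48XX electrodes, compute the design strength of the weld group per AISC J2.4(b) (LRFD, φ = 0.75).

φR_n ≈ 678 kN

E48XX → F_EXX = 480 MPa.
t_e = 0.707 × 6 = 4.242 mm.
R_nwl = 0.6 × 480 × 4.242 × 670 × 10⁻³ = 818.5 kN (longitudinal, 2 welds).
R_nwt = 0.6 × 480 × 4.242 × 70 × 10⁻³ = 85.52 kN (transverse, base value).
(i) R_nwl + R_nwt = 904.1 kN; (ii) 0.85 R_nwl + 1.5 R_nwt = 824 kN.
R_n = max = 904.1 kN [governs: (i)]; φR_n = 678 kN.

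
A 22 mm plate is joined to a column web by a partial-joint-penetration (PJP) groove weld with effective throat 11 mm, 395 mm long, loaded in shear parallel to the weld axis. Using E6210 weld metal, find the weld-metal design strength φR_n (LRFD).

E62XX → F_EXX = 620 MPa.
Effective throat (given) t_e = 11 mm.
A_we = 11 × 395 = 4345 mm².
F_nw = 0.6 F_EXX = 372 MPa.
φR_n = 0.75 × 372 × 4345 × 10⁻³ = 1212 kN.

φR_n ≈ 1210 kN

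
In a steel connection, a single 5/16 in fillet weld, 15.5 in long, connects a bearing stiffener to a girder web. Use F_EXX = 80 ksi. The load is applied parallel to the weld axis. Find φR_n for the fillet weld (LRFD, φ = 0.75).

φR_n ≈ 123 kips

Effective throat t_e = 0.707 × 0.3125 = 0.2209 in.
Total length L = 15.5 in; A_we = 0.2209 × 15.5 = 3.425 in².
F_nw = 0.6 F_EXX = 0.6 × 80 = 48 ksi.
φR_n = 0.75 × 48 × 3.425 = 123.3 kips.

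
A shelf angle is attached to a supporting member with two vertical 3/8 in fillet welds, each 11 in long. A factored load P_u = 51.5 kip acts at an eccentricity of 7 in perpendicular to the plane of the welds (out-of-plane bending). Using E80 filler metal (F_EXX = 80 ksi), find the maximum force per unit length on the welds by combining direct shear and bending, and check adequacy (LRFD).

L_w = 2 × 11 = 22 in; section modulus (unit throat) S = 2 × L²/6 = 40.33 in².
Direct shear f_v = P/L_w = 51.5/22 = 2.341 kip/in.
Moment M = P × e = 51.5 × 7 = 360.5 kip·in; bending f_b = M/S = 8.938 kip/in.
f_max = √(f_v² + f_b²) = √(2.341² + 8.938²) = 9.239 kip/in.
φr_n = 0.75 × 0.6 × 80 × (0.707 × 0.375) = 9.544 kip/in → adequate.

f_max ≈ 9.24 kip/in; adequate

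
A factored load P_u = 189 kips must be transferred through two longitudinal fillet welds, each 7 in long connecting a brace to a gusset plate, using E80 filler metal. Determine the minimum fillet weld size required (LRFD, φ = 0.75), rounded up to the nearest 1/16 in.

w = 9/16 in

E80XX → F_EXX = 80 ksi.
Total weld length L = 14 in.
Required throat t_e = P_u / (φ × 0.6 F_EXX × L) = 189 / (0.75 × 0.6 × 80 × 14) = 0.375 in.
Required leg w = t_e / 0.707 = 0.5304 in → use 9/16 in.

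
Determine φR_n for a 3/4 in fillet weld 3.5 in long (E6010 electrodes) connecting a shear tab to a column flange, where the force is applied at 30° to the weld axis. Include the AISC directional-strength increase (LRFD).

φR_n ≈ 59 kips

E60XX → F_EXX = 60 ksi.
t_e = 0.707 × 0.75 = 0.5302 in; A_we = 0.5302 × 3.5 = 1.856 in².
Directional factor: 1.0 + 0.5 sin^1.5(30°) = 1.177.
F_nw = 0.6 × 60 × 1.177 = 42.36 ksi.
φR_n = 0.75 × 42.36 × 1.856 = 58.97 kips.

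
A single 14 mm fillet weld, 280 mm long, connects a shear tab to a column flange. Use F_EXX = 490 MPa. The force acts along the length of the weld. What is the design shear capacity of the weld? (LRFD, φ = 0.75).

Effective throat t_e = 0.707 × 14 = 9.898 mm.
Total length L = 280 mm; A_we = 9.898 × 280 = 2771 mm².
F_nw = 0.6 F_EXX = 0.6 × 490 = 294 MPa.
φR_n = 0.75 × 294 × 2771 × 10⁻³ = 611.1 kN.

φR_n ≈ 611 kN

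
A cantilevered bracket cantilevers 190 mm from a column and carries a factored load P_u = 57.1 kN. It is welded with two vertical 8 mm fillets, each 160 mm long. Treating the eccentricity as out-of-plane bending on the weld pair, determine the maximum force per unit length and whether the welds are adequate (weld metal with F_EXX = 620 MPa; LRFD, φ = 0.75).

f_max ≈ 1280 N/mm; adequate

L_w = 2 × 160 = 320 mm; section modulus (unit throat) S = 2 × L²/6 = 8533 mm².
Direct shear f_v = P/L_w = 57.1×10³/320 = 178.4 N/mm.
Moment M = P × e = 57.1×10³ × 190 = 10849000 N·mm; bending f_b = M/S = 1271 N/mm.
f_max = √(f_v² + f_b²) = √(178.4² + 1271²) = 1284 N/mm.
φr_n = 0.75 × 0.6 × 620 × (0.707 × 8) = 1578 N/mm → adequate.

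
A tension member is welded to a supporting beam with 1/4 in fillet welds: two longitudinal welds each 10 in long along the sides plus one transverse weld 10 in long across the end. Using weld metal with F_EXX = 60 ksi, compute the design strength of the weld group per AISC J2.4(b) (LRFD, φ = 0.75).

t_e = 0.707 × 0.25 = 0.1767 in.
R_nwl = 0.6 × 60 × 0.1767 × 20 = 127.3 kips (longitudinal, 2 welds).
R_nwt = 0.6 × 60 × 0.1767 × 10 = 63.63 kips (transverse, base value).
(i) R_nwl + R_nwt = 190.9 kips; (ii) 0.85 R_nwl + 1.5 R_nwt = 203.6 kips.
R_n = max = 203.6 kips [governs: (ii)]; φR_n = 152.7 kips.

φR_n ≈ 153 kips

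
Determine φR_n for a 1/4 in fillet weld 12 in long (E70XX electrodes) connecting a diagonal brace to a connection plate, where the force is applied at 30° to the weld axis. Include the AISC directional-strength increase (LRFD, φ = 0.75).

φR_n ≈ 78.6 kips

E70XX → F_EXX = 70 ksi.
t_e = 0.707 × 0.25 = 0.1767 in; A_we = 0.1767 × 12 = 2.121 in².
Directional factor: 1.0 + 0.5 sin^1.5(30°) = 1.177.
F_nw = 0.6 × 70 × 1.177 = 49.42 ksi.
φR_n = 0.75 × 49.42 × 2.121 = 78.62 kips.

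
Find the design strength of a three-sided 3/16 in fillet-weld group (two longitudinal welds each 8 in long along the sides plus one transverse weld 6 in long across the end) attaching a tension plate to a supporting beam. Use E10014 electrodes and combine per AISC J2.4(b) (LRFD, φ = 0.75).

E100XX → F_EXX = 100 ksi.
t_e = 0.707 × 0.1875 = 0.1326 in.
R_nwl = 0.6 × 100 × 0.1326 × 16 = 127.3 kips (longitudinal, 2 welds).
R_nwt = 0.6 × 100 × 0.1326 × 6 = 47.72 kips (transverse, base value).
(i) R_nwl + R_nwt = 175 kips; (ii) 0.85 R_nwl + 1.5 R_nwt = 179.8 kips.
R_n = max = 179.8 kips [governs: (ii)]; φR_n = 134.8 kips.

φR_n ≈ 135 kips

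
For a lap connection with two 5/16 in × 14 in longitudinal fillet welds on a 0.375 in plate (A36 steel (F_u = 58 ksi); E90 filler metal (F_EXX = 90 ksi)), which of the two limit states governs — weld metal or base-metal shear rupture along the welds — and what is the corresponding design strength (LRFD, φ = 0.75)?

φR_n ≈ 251 kips (weld metal governs)

t_e = 0.707 × 0.3125 = 0.2209 in; L = 28 in.
Weld metal: φR_n = 0.75 × 0.6 × 90 × 0.2209 × 28 = 250.5 kips.
Base metal (shear rupture): φR_n = 0.75 × 0.6 × 58 × 0.375 × 28 = 274 kips.
Governing: weld metal.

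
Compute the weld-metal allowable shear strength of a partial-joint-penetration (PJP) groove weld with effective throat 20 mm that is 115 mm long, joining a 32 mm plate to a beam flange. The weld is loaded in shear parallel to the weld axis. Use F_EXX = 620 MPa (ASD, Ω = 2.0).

R_n/Ω ≈ 428 kN

Effective throat (given) t_e = 20 mm.
A_we = 20 × 115 = 2300 mm².
F_nw = 0.6 F_EXX = 372 MPa.
R_n/Ω = (372 × 2300) / 2.0 × 10⁻³ = 427.8 kN.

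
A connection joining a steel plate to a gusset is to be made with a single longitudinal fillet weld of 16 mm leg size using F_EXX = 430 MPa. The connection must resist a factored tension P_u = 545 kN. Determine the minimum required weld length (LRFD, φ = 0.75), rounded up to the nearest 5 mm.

L = 250 mm

Throat t_e = 0.707 × 16 = 11.31 mm.
φr_n = 0.75 × 0.6 × 430 × 11.31 × 10⁻³ = 2.189 kN/mm.
L_req = P_u / φr_n = 545 / 2.189 = 249 mm total.
Round up → use L = 250 mm.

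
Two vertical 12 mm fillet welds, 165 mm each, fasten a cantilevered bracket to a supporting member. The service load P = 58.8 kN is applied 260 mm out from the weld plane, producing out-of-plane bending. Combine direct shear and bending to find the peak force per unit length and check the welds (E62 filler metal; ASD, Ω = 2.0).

f_max ≈ 1690 N/mm; NOT adequate

E62XX → F_EXX = 620 MPa.
L_w = 2 × 165 = 330 mm; section modulus (unit throat) S = 2 × L²/6 = 9075 mm².
Direct shear f_v = P/L_w = 58.8×10³/330 = 178.2 N/mm.
Moment M = P × e = 58.8×10³ × 260 = 15288000 N·mm; bending f_b = M/S = 1685 N/mm.
f_max = √(f_v² + f_b²) = √(178.2² + 1685²) = 1694 N/mm.
r_n/Ω = (1/2.0) × 0.6 × 620 × (0.707 × 12) = 1578 N/mm → NOT adequate.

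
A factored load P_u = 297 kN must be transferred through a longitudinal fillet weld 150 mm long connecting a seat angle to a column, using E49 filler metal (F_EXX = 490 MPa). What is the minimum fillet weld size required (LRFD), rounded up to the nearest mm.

Total weld length L = 150 mm.
Required throat t_e = P_u / (φ × 0.6 F_EXX × L) = 297 / (0.75 × 0.6 × 490 × 150 × 10⁻³) = 8.98 mm.
Required leg w = t_e / 0.707 = 12.7 mm → use 13 mm.

w = 13 mm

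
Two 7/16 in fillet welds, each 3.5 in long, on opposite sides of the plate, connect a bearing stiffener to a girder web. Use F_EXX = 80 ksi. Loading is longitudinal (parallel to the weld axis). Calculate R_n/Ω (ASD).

Effective throat t_e = 0.707 × 0.4375 = 0.3093 in.
Total length L = 7 in; A_we = 0.3093 × 7 = 2.165 in².
F_nw = 0.6 F_EXX = 0.6 × 80 = 48 ksi.
R_n = 48 × 2.165 = 103.9 kips; R_n/Ω = 103.9/2.0 = 51.96 kips.

R_n/Ω ≈ 52 kips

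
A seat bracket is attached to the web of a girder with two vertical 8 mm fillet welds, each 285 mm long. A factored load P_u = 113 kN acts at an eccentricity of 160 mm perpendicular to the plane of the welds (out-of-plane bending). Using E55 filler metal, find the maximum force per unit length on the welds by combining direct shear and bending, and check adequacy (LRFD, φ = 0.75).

E55XX → F_EXX = 550 MPa.
L_w = 2 × 285 = 570 mm; section modulus (unit throat) S = 2 × L²/6 = 27080 mm².
Direct shear f_v = P/L_w = 113×10³/570 = 198.2 N/mm.
Moment M = P × e = 113×10³ × 160 = 18080000 N·mm; bending f_b = M/S = 667.8 N/mm.
f_max = √(f_v² + f_b²) = √(198.2² + 667.8²) = 696.6 N/mm.
φr_n = 0.75 × 0.6 × 550 × (0.707 × 8) = 1400 N/mm → adequate.

f_max ≈ 697 N/mm; adequate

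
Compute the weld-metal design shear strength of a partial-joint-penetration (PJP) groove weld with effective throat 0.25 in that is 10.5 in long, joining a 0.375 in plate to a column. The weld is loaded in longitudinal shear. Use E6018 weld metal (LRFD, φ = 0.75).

E60XX → F_EXX = 60 ksi.
Effective throat (given) t_e = 0.25 in.
A_we = 0.25 × 10.5 = 2.625 in².
F_nw = 0.6 F_EXX = 36 ksi.
φR_n = 0.75 × 36 × 2.625 = 70.88 kip.

φR_n ≈ 70.9 kip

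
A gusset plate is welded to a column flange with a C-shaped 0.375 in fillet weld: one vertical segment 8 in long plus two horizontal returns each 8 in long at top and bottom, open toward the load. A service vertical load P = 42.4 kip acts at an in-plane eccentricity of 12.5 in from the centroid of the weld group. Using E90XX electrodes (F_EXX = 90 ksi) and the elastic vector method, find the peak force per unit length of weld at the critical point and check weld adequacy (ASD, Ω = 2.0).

Total weld length L_w = 24 in. Treat welds as unit-width lines.
Centroid: x̄ = 2×8×4 / 24 = 2.667 in from the vertical weld.
Polar moment about centroid: J = I_x + I_y = [8³/12 + 2×8×4²] + [8×2.667² + 2(8³/12 + 8×1.333²)] = 469.3 in³.
Direct shear f_v = P/L_w = 42.4 / 24 = 1.767 kip/in (vertical).
Torsion M = P·e = 42.4 × 12.5 = 530 kip·in.
Critical point at (x, y) = (5.333, 4) from centroid. f_tx = M·y/J = 4.517 kip/in; f_ty = M·x/J = 6.023 kip/in.
Resultant f_max = √[f_tx² + (f_v + f_ty)²] = √[4.517² + (1.767 + 6.023)²] = 9.004 kip/in.
Capacity per unit length: r_n/Ω = (1/2.0) × 0.6 × 90 × (0.707 × 0.375) = 7.158 kip/in.
9.004 > 7.158 → NOT adequate.

f_max ≈ 9 kip/in; NOT adequate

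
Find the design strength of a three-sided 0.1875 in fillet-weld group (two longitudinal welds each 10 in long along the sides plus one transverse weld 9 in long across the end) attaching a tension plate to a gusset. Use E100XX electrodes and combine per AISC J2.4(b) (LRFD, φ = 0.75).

E100XX → F_EXX = 100 ksi.
t_e = 0.707 × 0.1875 = 0.1326 in.
R_nwl = 0.6 × 100 × 0.1326 × 20 = 159.1 kips (longitudinal, 2 welds).
R_nwt = 0.6 × 100 × 0.1326 × 9 = 71.58 kips (transverse, base value).
(i) R_nwl + R_nwt = 230.7 kips; (ii) 0.85 R_nwl + 1.5 R_nwt = 242.6 kips.
R_n = max = 242.6 kips [governs: (ii)]; φR_n = 181.9 kips.

φR_n ≈ 182 kips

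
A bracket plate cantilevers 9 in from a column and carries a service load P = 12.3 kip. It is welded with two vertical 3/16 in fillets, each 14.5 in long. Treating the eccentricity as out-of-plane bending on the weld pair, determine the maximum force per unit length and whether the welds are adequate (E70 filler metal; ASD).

E70XX → F_EXX = 70 ksi.
L_w = 2 × 14.5 = 29 in; section modulus (unit throat) S = 2 × L²/6 = 70.08 in².
Direct shear f_v = P/L_w = 12.3/29 = 0.4241 kip/in.
Moment M = P × e = 12.3 × 9 = 110.7 kip·in; bending f_b = M/S = 1.58 kip/in.
f_max = √(f_v² + f_b²) = √(0.4241² + 1.58²) = 1.636 kip/in.
r_n/Ω = (1/2.0) × 0.6 × 70 × (0.707 × 0.1875) = 2.784 kip/in → adequate.

f_max ≈ 1.64 kip/in; adequate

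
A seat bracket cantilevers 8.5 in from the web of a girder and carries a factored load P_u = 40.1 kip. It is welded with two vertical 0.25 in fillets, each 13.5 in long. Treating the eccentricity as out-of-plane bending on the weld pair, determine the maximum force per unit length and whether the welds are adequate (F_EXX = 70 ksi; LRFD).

L_w = 2 × 13.5 = 27 in; section modulus (unit throat) S = 2 × L²/6 = 60.75 in².
Direct shear f_v = P/L_w = 40.1/27 = 1.485 kip/in.
Moment M = P × e = 40.1 × 8.5 = 340.85 kip·in; bending f_b = M/S = 5.611 kip/in.
f_max = √(f_v² + f_b²) = √(1.485² + 5.611²) = 5.804 kip/in.
φr_n = 0.75 × 0.6 × 70 × (0.707 × 0.25) = 5.568 kip/in → NOT adequate.

f_max ≈ 5.8 kip/in; NOT adequate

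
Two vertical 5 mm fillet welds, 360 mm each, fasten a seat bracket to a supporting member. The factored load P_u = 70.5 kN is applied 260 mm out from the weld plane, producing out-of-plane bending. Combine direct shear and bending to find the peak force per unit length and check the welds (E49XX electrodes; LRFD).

E49XX → F_EXX = 490 MPa.
L_w = 2 × 360 = 720 mm; section modulus (unit throat) S = 2 × L²/6 = 43200 mm².
Direct shear f_v = P/L_w = 70.5×10³/720 = 97.92 N/mm.
Moment M = P × e = 70.5×10³ × 260 = 18330000 N·mm; bending f_b = M/S = 424.3 N/mm.
f_max = √(f_v² + f_b²) = √(97.92² + 424.3²) = 435.5 N/mm.
φr_n = 0.75 × 0.6 × 490 × (0.707 × 5) = 779.5 N/mm → adequate.

f_max ≈ 435 N/mm; adequate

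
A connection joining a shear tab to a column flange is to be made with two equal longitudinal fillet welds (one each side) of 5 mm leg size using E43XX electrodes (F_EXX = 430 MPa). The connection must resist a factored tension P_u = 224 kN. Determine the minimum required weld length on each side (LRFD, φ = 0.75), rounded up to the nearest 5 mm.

Throat t_e = 0.707 × 5 = 3.535 mm.
φr_n = 0.75 × 0.6 × 430 × 3.535 × 10⁻³ = 0.684 kN/mm.
L_req = P_u / φr_n = 224 / 0.684 = 327.5 mm total.
Per side: 327.5 / 2 = 163.7 mm.
Round up → use L = 165 mm on each side.

L = 165 mm on each side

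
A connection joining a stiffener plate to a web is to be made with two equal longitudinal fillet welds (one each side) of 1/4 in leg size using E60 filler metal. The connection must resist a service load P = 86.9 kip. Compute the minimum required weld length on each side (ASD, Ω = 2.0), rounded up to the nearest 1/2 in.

L = 14 in on each side

E60XX → F_EXX = 60 ksi.
Throat t_e = 0.707 × 0.25 = 0.1767 in.
r_n/Ω = (0.6 × 60 × 0.1767) / 2.0 = 3.181 kip/in.
L_req = P / (r_n/Ω) = 86.9 / 3.181 = 27.31 in total.
Per side: 27.31 / 2 = 13.66 in.
Round up → use L = 14 in on each side.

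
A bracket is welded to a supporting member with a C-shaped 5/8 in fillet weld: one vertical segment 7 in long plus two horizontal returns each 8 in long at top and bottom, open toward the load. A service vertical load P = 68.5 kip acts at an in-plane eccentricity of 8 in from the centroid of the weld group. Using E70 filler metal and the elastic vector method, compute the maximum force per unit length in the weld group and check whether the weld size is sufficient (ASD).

E70XX → F_EXX = 70 ksi.
Total weld length L_w = 23 in. Treat welds as unit-width lines.
Centroid: x̄ = 2×8×4 / 23 = 2.783 in from the vertical weld.
Polar moment about centroid: J = I_x + I_y = [7³/12 + 2×8×3.5²] + [7×2.783² + 2(8³/12 + 8×1.217²)] = 387.8 in³.
Direct shear f_v = P/L_w = 68.5 / 23 = 2.978 kip/in (vertical).
Torsion M = P·e = 68.5 × 8 = 548 kip·in.
Critical point at (x, y) = (5.217, 3.5) from centroid. f_tx = M·y/J = 4.945 kip/in; f_ty = M·x/J = 7.372 kip/in.
Resultant f_max = √[f_tx² + (f_v + f_ty)²] = √[4.945² + (2.978 + 7.372)²] = 11.47 kip/in.
Capacity per unit length: r_n/Ω = (1/2.0) × 0.6 × 70 × (0.707 × 0.625) = 9.279 kip/in.
11.47 > 9.279 → NOT adequate.

f_max ≈ 11.5 kip/in; NOT adequate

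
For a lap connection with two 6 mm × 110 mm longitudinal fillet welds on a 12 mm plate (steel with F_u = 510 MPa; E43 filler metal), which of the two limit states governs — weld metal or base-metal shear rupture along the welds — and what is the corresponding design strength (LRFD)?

E43XX → F_EXX = 430 MPa.
t_e = 0.707 × 6 = 4.242 mm; L = 220 mm.
Weld metal: φR_n = 0.75 × 0.6 × 430 × 4.242 × 220 × 10⁻³ = 180.6 kN.
Base metal (shear rupture): φR_n = 0.75 × 0.6 × 510 × 12 × 220 × 10⁻³ = 605.9 kN.
Governing: weld metal.

φR_n ≈ 181 kN (weld metal governs)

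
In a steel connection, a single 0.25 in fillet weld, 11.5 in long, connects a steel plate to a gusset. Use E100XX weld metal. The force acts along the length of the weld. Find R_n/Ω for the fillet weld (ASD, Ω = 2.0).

R_n/Ω ≈ 61 kips

E100XX → F_EXX = 100 ksi.
Effective throat t_e = 0.707 × 0.25 = 0.1767 in.
Total length L = 11.5 in; A_we = 0.1767 × 11.5 = 2.033 in².
F_nw = 0.6 F_EXX = 0.6 × 100 = 60 ksi.
R_n = 60 × 2.033 = 122 kips; R_n/Ω = 122/2.0 = 60.98 kips.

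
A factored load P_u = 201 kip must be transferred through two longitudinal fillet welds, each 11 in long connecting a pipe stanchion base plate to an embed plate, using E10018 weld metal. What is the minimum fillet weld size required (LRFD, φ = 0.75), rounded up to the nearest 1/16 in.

E100XX → F_EXX = 100 ksi.
Total weld length L = 22 in.
Required throat t_e = P_u / (φ × 0.6 F_EXX × L) = 201 / (0.75 × 0.6 × 100 × 22) = 0.203 in.
Required leg w = t_e / 0.707 = 0.2872 in → use 5/16 in.

w = 5/16 in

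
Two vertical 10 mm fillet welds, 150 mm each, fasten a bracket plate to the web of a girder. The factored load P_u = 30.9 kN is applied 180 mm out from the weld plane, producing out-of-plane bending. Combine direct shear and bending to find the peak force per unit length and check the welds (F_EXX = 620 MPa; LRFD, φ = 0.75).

f_max ≈ 749 N/mm; adequate

L_w = 2 × 150 = 300 mm; section modulus (unit throat) S = 2 × L²/6 = 7500 mm².
Direct shear f_v = P/L_w = 30.9×10³/300 = 103 N/mm.
Moment M = P × e = 30.9×10³ × 180 = 5562000 N·mm; bending f_b = M/S = 741.6 N/mm.
f_max = √(f_v² + f_b²) = √(103² + 741.6²) = 748.7 N/mm.
φr_n = 0.75 × 0.6 × 620 × (0.707 × 10) = 1973 N/mm → adequate.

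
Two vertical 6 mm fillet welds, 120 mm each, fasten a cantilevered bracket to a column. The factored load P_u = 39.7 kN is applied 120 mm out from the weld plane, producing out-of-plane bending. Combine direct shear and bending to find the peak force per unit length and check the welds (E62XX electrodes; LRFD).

E62XX → F_EXX = 620 MPa.
L_w = 2 × 120 = 240 mm; section modulus (unit throat) S = 2 × L²/6 = 4800 mm².
Direct shear f_v = P/L_w = 39.7×10³/240 = 165.4 N/mm.
Moment M = P × e = 39.7×10³ × 120 = 4764000 N·mm; bending f_b = M/S = 992.5 N/mm.
f_max = √(f_v² + f_b²) = √(165.4² + 992.5²) = 1006 N/mm.
φr_n = 0.75 × 0.6 × 620 × (0.707 × 6) = 1184 N/mm → adequate.

f_max ≈ 1010 N/mm; adequate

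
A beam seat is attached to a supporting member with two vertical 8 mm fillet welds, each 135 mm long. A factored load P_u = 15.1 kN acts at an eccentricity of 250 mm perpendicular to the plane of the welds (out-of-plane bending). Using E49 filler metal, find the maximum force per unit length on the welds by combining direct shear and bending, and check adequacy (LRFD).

f_max ≈ 624 N/mm; adequate

E49XX → F_EXX = 490 MPa.
L_w = 2 × 135 = 270 mm; section modulus (unit throat) S = 2 × L²/6 = 6075 mm².
Direct shear f_v = P/L_w = 15.1×10³/270 = 55.93 N/mm.
Moment M = P × e = 15.1×10³ × 250 = 3775000 N·mm; bending f_b = M/S = 621.4 N/mm.
f_max = √(f_v² + f_b²) = √(55.93² + 621.4²) = 623.9 N/mm.
φr_n = 0.75 × 0.6 × 490 × (0.707 × 8) = 1247 N/mm → adequate.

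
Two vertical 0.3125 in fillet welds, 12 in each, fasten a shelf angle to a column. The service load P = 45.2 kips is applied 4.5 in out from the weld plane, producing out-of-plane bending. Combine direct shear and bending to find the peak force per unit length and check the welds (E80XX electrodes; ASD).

E80XX → F_EXX = 80 ksi.
L_w = 2 × 12 = 24 in; section modulus (unit throat) S = 2 × L²/6 = 48 in².
Direct shear f_v = P/L_w = 45.2/24 = 1.883 kip/in.
Moment M = P × e = 45.2 × 4.5 = 203.4 kip·in; bending f_b = M/S = 4.237 kip/in.
f_max = √(f_v² + f_b²) = √(1.883² + 4.237²) = 4.637 kip/in.
r_n/Ω = (1/2.0) × 0.6 × 80 × (0.707 × 0.3125) = 5.302 kip/in → adequate.

f_max ≈ 4.64 kip/in; adequate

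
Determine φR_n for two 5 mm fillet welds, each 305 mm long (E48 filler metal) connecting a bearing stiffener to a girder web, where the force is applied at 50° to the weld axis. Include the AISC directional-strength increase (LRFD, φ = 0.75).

E48XX → F_EXX = 480 MPa.
t_e = 0.707 × 5 = 3.535 mm; A_we = 3.535 × 610 = 2156 mm².
Directional factor: 1.0 + 0.5 sin^1.5(50°) = 1.335.
F_nw = 0.6 × 480 × 1.335 = 384.5 MPa.
φR_n = 0.75 × 384.5 × 2156 × 10⁻³ = 621.9 kN.

φR_n ≈ 622 kN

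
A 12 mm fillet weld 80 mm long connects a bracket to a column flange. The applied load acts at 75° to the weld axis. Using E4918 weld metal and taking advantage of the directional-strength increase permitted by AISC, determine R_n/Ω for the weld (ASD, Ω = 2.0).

E49XX → F_EXX = 490 MPa.
t_e = 0.707 × 12 = 8.484 mm; A_we = 8.484 × 80 = 678.7 mm².
Directional factor: 1.0 + 0.5 sin^1.5(75°) = 1.475.
F_nw = 0.6 × 490 × 1.475 = 433.6 MPa.
R_n/Ω = (433.6 × 678.7) / 2.0 × 10⁻³ = 147.1 kN.

R_n/Ω ≈ 147 kN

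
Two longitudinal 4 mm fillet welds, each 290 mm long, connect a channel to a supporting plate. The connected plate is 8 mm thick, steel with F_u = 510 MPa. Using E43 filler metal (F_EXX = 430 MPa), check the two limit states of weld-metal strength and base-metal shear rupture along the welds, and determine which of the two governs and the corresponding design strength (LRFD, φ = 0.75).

t_e = 0.707 × 4 = 2.828 mm; L = 580 mm.
Weld metal: φR_n = 0.75 × 0.6 × 430 × 2.828 × 580 × 10⁻³ = 317.4 kN.
Base metal (shear rupture): φR_n = 0.75 × 0.6 × 510 × 8 × 580 × 10⁻³ = 1065 kN.
Governing: weld metal.

φR_n ≈ 317 kN (weld metal governs)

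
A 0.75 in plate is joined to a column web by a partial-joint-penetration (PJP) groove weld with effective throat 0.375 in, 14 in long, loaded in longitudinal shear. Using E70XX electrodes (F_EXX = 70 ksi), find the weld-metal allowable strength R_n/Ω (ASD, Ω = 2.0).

Effective throat (given) t_e = 0.375 in.
A_we = 0.375 × 14 = 5.25 in².
F_nw = 0.6 F_EXX = 42 ksi.
R_n/Ω = (42 × 5.25) / 2.0 = 110.2 kip.

R_n/Ω ≈ 110 kip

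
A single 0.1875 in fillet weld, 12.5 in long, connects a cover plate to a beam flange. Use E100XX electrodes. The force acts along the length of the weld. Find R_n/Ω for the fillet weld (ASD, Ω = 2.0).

R_n/Ω ≈ 49.7 kip

E100XX → F_EXX = 100 ksi.
Effective throat t_e = 0.707 × 0.1875 = 0.1326 in.
Total length L = 12.5 in; A_we = 0.1326 × 12.5 = 1.657 in².
F_nw = 0.6 F_EXX = 0.6 × 100 = 60 ksi.
R_n = 60 × 1.657 = 99.42 kip; R_n/Ω = 99.42/2.0 = 49.71 kip.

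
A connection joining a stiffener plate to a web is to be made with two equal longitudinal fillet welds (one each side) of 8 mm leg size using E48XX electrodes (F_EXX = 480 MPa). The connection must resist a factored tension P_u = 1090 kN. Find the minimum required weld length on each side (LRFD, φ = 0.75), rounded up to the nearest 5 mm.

L = 450 mm on each side

Throat t_e = 0.707 × 8 = 5.656 mm.
φr_n = 0.75 × 0.6 × 480 × 5.656 × 10⁻³ = 1.222 kN/mm.
L_req = P_u / φr_n = 1090 / 1.222 = 892.2 mm total.
Per side: 892.2 / 2 = 446.1 mm.
Round up → use L = 450 mm on each side.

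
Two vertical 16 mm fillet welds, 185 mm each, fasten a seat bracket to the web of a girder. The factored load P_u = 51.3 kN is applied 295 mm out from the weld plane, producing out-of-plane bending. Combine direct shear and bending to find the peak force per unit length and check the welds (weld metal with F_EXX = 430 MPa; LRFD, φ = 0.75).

L_w = 2 × 185 = 370 mm; section modulus (unit throat) S = 2 × L²/6 = 11410 mm².
Direct shear f_v = P/L_w = 51.3×10³/370 = 138.6 N/mm.
Moment M = P × e = 51.3×10³ × 295 = 15134000 N·mm; bending f_b = M/S = 1327 N/mm.
f_max = √(f_v² + f_b²) = √(138.6² + 1327²) = 1334 N/mm.
φr_n = 0.75 × 0.6 × 430 × (0.707 × 16) = 2189 N/mm → adequate.

f_max ≈ 1330 N/mm; adequate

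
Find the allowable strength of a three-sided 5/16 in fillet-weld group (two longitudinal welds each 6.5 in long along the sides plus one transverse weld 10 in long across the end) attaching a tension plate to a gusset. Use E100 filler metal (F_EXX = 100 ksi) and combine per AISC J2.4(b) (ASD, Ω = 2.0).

t_e = 0.707 × 0.3125 = 0.2209 in.
R_nwl = 0.6 × 100 × 0.2209 × 13 = 172.3 kip (longitudinal, 2 welds).
R_nwt = 0.6 × 100 × 0.2209 × 10 = 132.6 kip (transverse, base value).
(i) R_nwl + R_nwt = 304.9 kip; (ii) 0.85 R_nwl + 1.5 R_nwt = 345.3 kip.
R_n = max = 345.3 kip [governs: (ii)]; R_n/Ω = 172.7 kip.

R_n/Ω ≈ 173 kip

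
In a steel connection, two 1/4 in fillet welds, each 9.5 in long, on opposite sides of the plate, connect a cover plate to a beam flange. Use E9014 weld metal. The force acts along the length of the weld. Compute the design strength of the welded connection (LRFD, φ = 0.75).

E90XX → F_EXX = 90 ksi.
Effective throat t_e = 0.707 × 0.25 = 0.1767 in.
Total length L = 19 in; A_we = 0.1767 × 19 = 3.358 in².
F_nw = 0.6 F_EXX = 0.6 × 90 = 54 ksi.
φR_n = 0.75 × 54 × 3.358 = 136 kip.

φR_n ≈ 136 kip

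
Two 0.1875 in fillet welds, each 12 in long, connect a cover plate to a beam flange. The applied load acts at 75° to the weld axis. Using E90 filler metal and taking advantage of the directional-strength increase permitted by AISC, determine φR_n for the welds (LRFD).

φR_n ≈ 190 kips

E90XX → F_EXX = 90 ksi.
t_e = 0.707 × 0.1875 = 0.1326 in; A_we = 0.1326 × 24 = 3.181 in².
Directional factor: 1.0 + 0.5 sin^1.5(75°) = 1.475.
F_nw = 0.6 × 90 × 1.475 = 79.63 ksi.
φR_n = 0.75 × 79.63 × 3.181 = 190 kips.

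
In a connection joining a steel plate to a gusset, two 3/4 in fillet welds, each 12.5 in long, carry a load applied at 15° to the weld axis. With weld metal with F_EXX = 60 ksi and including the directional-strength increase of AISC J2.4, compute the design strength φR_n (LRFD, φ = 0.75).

φR_n ≈ 381 kips

t_e = 0.707 × 0.75 = 0.5302 in; A_we = 0.5302 × 25 = 13.26 in².
Directional factor: 1.0 + 0.5 sin^1.5(15°) = 1.066.
F_nw = 0.6 × 60 × 1.066 = 38.37 ksi.
φR_n = 0.75 × 38.37 × 13.26 = 381.5 kips.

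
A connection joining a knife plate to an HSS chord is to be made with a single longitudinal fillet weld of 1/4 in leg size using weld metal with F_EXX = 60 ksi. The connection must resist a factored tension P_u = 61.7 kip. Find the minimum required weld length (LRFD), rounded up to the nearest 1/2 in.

Throat t_e = 0.707 × 0.25 = 0.1767 in.
φr_n = 0.75 × 0.6 × 60 × 0.1767 = 4.772 kip/in.
L_req = P_u / φr_n = 61.7 / 4.772 = 12.93 in total.
Round up → use L = 13 in.

L = 13 in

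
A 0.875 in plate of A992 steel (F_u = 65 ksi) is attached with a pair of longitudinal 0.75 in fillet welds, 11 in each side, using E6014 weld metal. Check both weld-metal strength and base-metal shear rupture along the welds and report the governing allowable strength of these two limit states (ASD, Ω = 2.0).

E60XX → F_EXX = 60 ksi.
t_e = 0.707 × 0.75 = 0.5302 in; L = 22 in.
Weld metal: R_n/Ω = (1/2.0) × 0.6 × 60 × 0.5302 × 22 = 210 kip.
Base metal (shear rupture): R_n/Ω = (1/2.0) × 0.6 × 65 × 0.875 × 22 = 375.4 kip.
Governing: weld metal.

R_n/Ω ≈ 210 kip (weld metal governs)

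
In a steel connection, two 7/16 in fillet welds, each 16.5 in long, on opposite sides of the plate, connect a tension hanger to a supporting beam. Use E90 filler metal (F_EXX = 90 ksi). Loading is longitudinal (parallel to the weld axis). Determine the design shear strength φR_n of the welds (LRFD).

φR_n ≈ 413 kips

Effective throat t_e = 0.707 × 0.4375 = 0.3093 in.
Total length L = 33 in; A_we = 0.3093 × 33 = 10.21 in².
F_nw = 0.6 F_EXX = 0.6 × 90 = 54 ksi.
φR_n = 0.75 × 54 × 10.21 = 413.4 kips.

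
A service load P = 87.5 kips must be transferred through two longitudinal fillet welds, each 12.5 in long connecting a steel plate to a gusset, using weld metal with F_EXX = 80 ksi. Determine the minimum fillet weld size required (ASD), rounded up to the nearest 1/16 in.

w = 1/4 in

Total weld length L = 25 in.
Required throat t_e = P × Ω / (0.6 F_EXX × L) = 87.5 × 2.0 / (0.6 × 80 × 25) = 0.1458 in.
Required leg w = t_e / 0.707 = 0.2063 in → use 1/4 in.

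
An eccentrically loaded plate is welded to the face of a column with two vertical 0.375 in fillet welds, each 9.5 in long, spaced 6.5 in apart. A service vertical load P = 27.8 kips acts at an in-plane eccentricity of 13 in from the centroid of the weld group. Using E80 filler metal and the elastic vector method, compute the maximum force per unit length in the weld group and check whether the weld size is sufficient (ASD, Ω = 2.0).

E80XX → F_EXX = 80 ksi.
Total weld length L_w = 19 in. Treat welds as unit-width lines.
Polar moment about centroid: J = 2[d³/12 + d(b/2)²] = 2[9.5³/12 + 9.5×3.25²] = 343.6 in³.
Direct shear f_v = P/L_w = 27.8 / 19 = 1.463 kip/in (vertical).
Torsion M = P·e = 27.8 × 13 = 361.4 kip·in.
Critical point at (x, y) = (3.25, 4.75) from centroid. f_tx = M·y/J = 4.996 kip/in; f_ty = M·x/J = 3.419 kip/in.
Resultant f_max = √[f_tx² + (f_v + f_ty)²] = √[4.996² + (1.463 + 3.419)²] = 6.985 kip/in.
Capacity per unit length: r_n/Ω = (1/2.0) × 0.6 × 80 × (0.707 × 0.375) = 6.363 kip/in.
6.985 > 6.363 → NOT adequate.

f_max ≈ 6.99 kip/in; NOT adequate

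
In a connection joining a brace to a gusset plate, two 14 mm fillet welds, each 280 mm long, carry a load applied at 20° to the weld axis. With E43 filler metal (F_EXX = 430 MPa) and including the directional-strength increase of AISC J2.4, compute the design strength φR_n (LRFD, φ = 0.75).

t_e = 0.707 × 14 = 9.898 mm; A_we = 9.898 × 560 = 5543 mm².
Directional factor: 1.0 + 0.5 sin^1.5(20°) = 1.1.
F_nw = 0.6 × 430 × 1.1 = 283.8 MPa.
φR_n = 0.75 × 283.8 × 5543 × 10⁻³ = 1180 kN.

φR_n ≈ 1180 kN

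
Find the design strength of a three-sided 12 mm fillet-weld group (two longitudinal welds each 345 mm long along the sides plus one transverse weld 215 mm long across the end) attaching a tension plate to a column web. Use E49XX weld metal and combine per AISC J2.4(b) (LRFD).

E49XX → F_EXX = 490 MPa.
t_e = 0.707 × 12 = 8.484 mm.
R_nwl = 0.6 × 490 × 8.484 × 690 × 10⁻³ = 1721 kN (longitudinal, 2 welds).
R_nwt = 0.6 × 490 × 8.484 × 215 × 10⁻³ = 536.3 kN (transverse, base value).
(i) R_nwl + R_nwt = 2257 kN; (ii) 0.85 R_nwl + 1.5 R_nwt = 2267 kN.
R_n = max = 2267 kN [governs: (ii)]; φR_n = 1700 kN.

φR_n ≈ 1700 kN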